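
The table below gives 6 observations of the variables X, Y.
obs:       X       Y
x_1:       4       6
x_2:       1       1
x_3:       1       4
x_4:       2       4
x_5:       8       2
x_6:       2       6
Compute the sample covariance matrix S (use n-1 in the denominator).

Step 1 — column means:
  mean(X) = (4 + 1 + 1 + 2 + 8 + 2) / 6 = 18/6 = 3
  mean(Y) = (6 + 1 + 4 + 4 + 2 + 6) / 6 = 23/6 = 3.8333

Step 2 — sample covariance S[i,j] = (1/(n-1)) · Σ_k (x_{k,i} - mean_i) · (x_{k,j} - mean_j), with n-1 = 5.
  S[X,X] = ((1)·(1) + (-2)·(-2) + (-2)·(-2) + (-1)·(-1) + (5)·(5) + (-1)·(-1)) / 5 = 36/5 = 7.2
  S[X,Y] = ((1)·(2.1667) + (-2)·(-2.8333) + (-2)·(0.1667) + (-1)·(0.1667) + (5)·(-1.8333) + (-1)·(2.1667)) / 5 = -4/5 = -0.8
  S[Y,Y] = ((2.1667)·(2.1667) + (-2.8333)·(-2.8333) + (0.1667)·(0.1667) + (0.1667)·(0.1667) + (-1.8333)·(-1.8333) + (2.1667)·(2.1667)) / 5 = 20.8333/5 = 4.1667

S is symmetric (S[j,i] = S[i,j]). Assembling:

S = [[7.2, -0.8],
 [-0.8, 4.1667]]


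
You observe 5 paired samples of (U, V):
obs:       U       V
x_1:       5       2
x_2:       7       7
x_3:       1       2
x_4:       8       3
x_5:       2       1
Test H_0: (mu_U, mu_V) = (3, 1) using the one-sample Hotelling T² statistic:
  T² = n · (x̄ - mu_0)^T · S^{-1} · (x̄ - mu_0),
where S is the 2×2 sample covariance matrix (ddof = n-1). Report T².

Step 1 — sample mean vector:
  mean(U) = (5 + 7 + 1 + 8 + 2) / 5 = 23/5 = 4.6
  mean(V) = (2 + 7 + 2 + 3 + 1) / 5 = 15/5 = 3
  x̄ = (4.6, 3),  deviation x̄ - mu_0 = (4.6, 3) - (3, 1) = (1.6, 2).

Step 2 — sample covariance matrix, S[i,j] = (1/(n-1)) · Σ_k (x_{k,i} - mean_i) · (x_{k,j} - mean_j), divisor n-1 = 4:
  S[U,U] = ((0.4)·(0.4) + (2.4)·(2.4) + (-3.6)·(-3.6) + (3.4)·(3.4) + (-2.6)·(-2.6)) / 4 = 37.2/4 = 9.3
  S[U,V] = ((0.4)·(-1) + (2.4)·(4) + (-3.6)·(-1) + (3.4)·(0) + (-2.6)·(-2)) / 4 = 18/4 = 4.5
  S[V,V] = ((-1)·(-1) + (4)·(4) + (-1)·(-1) + (0)·(0) + (-2)·(-2)) / 4 = 22/4 = 5.5
  S = [[9.3, 4.5],
 [4.5, 5.5]].

Step 3 — invert S. det(S) = 9.3·5.5 - (4.5)² = 30.9.
  S^{-1} = (1/det) · [[d, -b], [-b, a]] = [[0.178, -0.1456],
 [-0.1456, 0.301]].

Step 4 — quadratic form (x̄ - mu_0)^T · S^{-1} · (x̄ - mu_0):
  S^{-1} · (x̄ - mu_0) = (-0.0065, 0.3689),
  (x̄ - mu_0)^T · [...] = (1.6)·(-0.0065) + (2)·(0.3689) = 0.7275.

Step 5 — scale by n: T² = 5 · 0.7275 = 3.6375.

T² ≈ 3.6375


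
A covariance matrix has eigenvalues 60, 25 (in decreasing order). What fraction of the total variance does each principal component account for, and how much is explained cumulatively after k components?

Step 1 — total variance = trace(Sigma) = Σ λ_i = 60 + 25 = 85.

Step 2 — fraction explained by component i = λ_i / Σ λ:
  PC1: 60/85 = 0.7059
  PC2: 25/85 = 0.2941

Step 3 — cumulative fraction after k components = (λ_1 + ... + λ_k) / Σ λ:
  k = 1: 60/85 = 0.7059
  k = 2: (60 + 25)/85 = 85/85 = 1

Summary (fraction, with percent):

explained: PC1 0.7059 (70.59%), PC2 0.2941 (29.41%);  cumulative: 0.7059, 1


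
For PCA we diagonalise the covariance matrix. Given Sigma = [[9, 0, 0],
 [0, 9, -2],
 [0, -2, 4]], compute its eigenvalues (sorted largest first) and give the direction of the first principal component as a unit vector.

Step 1 — characteristic polynomial p(λ) = det(λI - Sigma) = λ³ - tr·λ² + c_1·λ - det, where tr = trace, c_1 = sum of the principal 2×2 minors, det = det(Sigma):
  tr = 9 + 9 + 4 = 22,
  c_1 = (9·9 - (0)²) + (9·4 - (0)²) + (9·4 - (-2)²) = 81 + 36 + 32 = 149,
  det = 9·(9·4 - (-2)²) - (0)·((0)·4 - (-2)·(0)) + (0)·((0)·(-2) - 9·(0)) = 9·(32) - (0)·(0) + (0)·(0) = 288.
  So p(λ) = λ³ - 22λ² + 149λ - 288.
Step 2 — look for an integer root (rational root theorem: any rational root is an integer divisor of 288). Testing λ = 9:
  p(9) = 729 - 1782 + 1341 - 288 = 0  ✓
  Dividing out (λ - 9): p(λ) = (λ - 9)(λ² - 13λ + 32).
Step 3 — remaining eigenvalues from the quadratic λ² - 13λ + 32 = 0:
  Δ = 13² - 4·32 = 169 - 128 = 41,  λ = (13 ± √41)/2 = (13 ± 6.4031)/2 ≈ 9.7016 or 3.2984.
  Sorted: λ_1 = 9.7016,  λ_2 = 9,  λ_3 = 3.2984  (check: sum = 22 = tr ✓).

Step 4 — unit eigenvector for λ_1 ≈ 9.7016: v spans the null space of (Sigma - λ_1 I), whose rows are
  r_1 = (-0.7016, 0, 0),  r_2 = (0, -0.7016, -2),  r_3 = (0, -2, -5.7016).
  v is orthogonal to every row, so take v ∝ r_1 × r_2 = ((0)·(-2) - (0)·(-0.7016), (0)·(0) - (-0.7016)·(-2), (-0.7016)·(-0.7016) - (0)·(0)) ≈ (0, -1.4031, 0.4922).
  Rescale (multiply by -1 so the first nonzero entry is positive): u = (0, 1.4031, -0.4922).
  ||u|| = √((0)² + (1.4031)² + (-0.4922)²) = √(2.211) ≈ 1.4869,  v_1 = u/||u|| ≈ (0, 0.9436, -0.331) (||v_1|| = 1).

λ_1 = 9.7016,  λ_2 = 9,  λ_3 = 3.2984;  v_1 ≈ (0, 0.9436, -0.331)


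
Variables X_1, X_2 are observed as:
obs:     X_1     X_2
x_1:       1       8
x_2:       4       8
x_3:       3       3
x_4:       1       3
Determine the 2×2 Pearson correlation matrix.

Step 1 — column means:
  mean(X_1) = (1 + 4 + 3 + 1) / 4 = 9/4 = 2.25
  mean(X_2) = (8 + 8 + 3 + 3) / 4 = 22/4 = 5.5

Step 2 — sample variances and covariances s[i,j] = (1/(n-1)) · Σ_k (x_{k,i} - mean_i) · (x_{k,j} - mean_j), with n-1 = 3:
  s[X_1,X_1] = ((-1.25)·(-1.25) + (1.75)·(1.75) + (0.75)·(0.75) + (-1.25)·(-1.25)) / 3 = 6.75/3 = 2.25
  s[X_1,X_2] = ((-1.25)·(2.5) + (1.75)·(2.5) + (0.75)·(-2.5) + (-1.25)·(-2.5)) / 3 = 2.5/3 = 0.8333
  s[X_2,X_2] = ((2.5)·(2.5) + (2.5)·(2.5) + (-2.5)·(-2.5) + (-2.5)·(-2.5)) / 3 = 25/3 = 8.3333
  Sample standard deviations s_i = √(s[i,i]):
  s(X_1) = √(2.25) = 1.5
  s(X_2) = √(8.3333) = 2.8868

Step 3 — r_{ij} = s_{ij} / (s_i · s_j):
  r[X_1,X_1] = 1 (diagonal).
  r[X_1,X_2] = 0.8333 / (1.5 · 2.8868) = 0.8333 / 4.3301 = 0.1925
  r[X_2,X_2] = 1 (diagonal).

R is symmetric with unit diagonal. Assembling:

R = [[1, 0.1925],
 [0.1925, 1]]


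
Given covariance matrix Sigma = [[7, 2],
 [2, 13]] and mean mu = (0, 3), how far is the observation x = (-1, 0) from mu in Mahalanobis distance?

Step 1 — centre the observation: (x - mu) = (-1, -3).

Step 2 — invert Sigma. det(Sigma) = 7·13 - (2)² = 87.
  Sigma^{-1} = (1/det) · [[d, -b], [-b, a]] = [[0.1494, -0.023],
 [-0.023, 0.0805]].

Step 3 — form the quadratic (x - mu)^T · Sigma^{-1} · (x - mu):
  Sigma^{-1} · (x - mu) = (-0.0805, -0.2184).
  (x - mu)^T · [Sigma^{-1} · (x - mu)] = (-1)·(-0.0805) + (-3)·(-0.2184) = 0.7356.

Step 4 — take square root: d = √(0.7356) ≈ 0.8577.

d(x, mu) = √(0.7356) ≈ 0.8577


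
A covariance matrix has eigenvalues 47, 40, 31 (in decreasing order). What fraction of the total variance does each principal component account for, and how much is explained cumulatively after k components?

Step 1 — total variance = trace(Sigma) = Σ λ_i = 47 + 40 + 31 = 118.

Step 2 — fraction explained by component i = λ_i / Σ λ:
  PC1: 47/118 = 0.3983
  PC2: 40/118 = 0.339
  PC3: 31/118 = 0.2627

Step 3 — cumulative fraction after k components = (λ_1 + ... + λ_k) / Σ λ:
  k = 1: 47/118 = 0.3983
  k = 2: (47 + 40)/118 = 87/118 = 0.7373
  k = 3: (47 + 40 + 31)/118 = 118/118 = 1

Summary (fraction, with percent):

explained: PC1 0.3983 (39.83%), PC2 0.339 (33.9%), PC3 0.2627 (26.27%);  cumulative: 0.3983, 0.7373, 1


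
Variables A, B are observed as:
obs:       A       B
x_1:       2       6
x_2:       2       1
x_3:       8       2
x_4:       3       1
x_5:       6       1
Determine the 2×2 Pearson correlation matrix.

Step 1 — column means:
  mean(A) = (2 + 2 + 8 + 3 + 6) / 5 = 21/5 = 4.2
  mean(B) = (6 + 1 + 2 + 1 + 1) / 5 = 11/5 = 2.2

Step 2 — sample variances and covariances s[i,j] = (1/(n-1)) · Σ_k (x_{k,i} - mean_i) · (x_{k,j} - mean_j), with n-1 = 4:
  s[A,A] = ((-2.2)·(-2.2) + (-2.2)·(-2.2) + (3.8)·(3.8) + (-1.2)·(-1.2) + (1.8)·(1.8)) / 4 = 28.8/4 = 7.2
  s[A,B] = ((-2.2)·(3.8) + (-2.2)·(-1.2) + (3.8)·(-0.2) + (-1.2)·(-1.2) + (1.8)·(-1.2)) / 4 = -7.2/4 = -1.8
  s[B,B] = ((3.8)·(3.8) + (-1.2)·(-1.2) + (-0.2)·(-0.2) + (-1.2)·(-1.2) + (-1.2)·(-1.2)) / 4 = 18.8/4 = 4.7
  Sample standard deviations s_i = √(s[i,i]):
  s(A) = √(7.2) = 2.6833
  s(B) = √(4.7) = 2.1679

Step 3 — r_{ij} = s_{ij} / (s_i · s_j):
  r[A,A] = 1 (diagonal).
  r[A,B] = -1.8 / (2.6833 · 2.1679) = -1.8 / 5.8172 = -0.3094
  r[B,B] = 1 (diagonal).

R is symmetric with unit diagonal. Assembling:

R = [[1, -0.3094],
 [-0.3094, 1]]


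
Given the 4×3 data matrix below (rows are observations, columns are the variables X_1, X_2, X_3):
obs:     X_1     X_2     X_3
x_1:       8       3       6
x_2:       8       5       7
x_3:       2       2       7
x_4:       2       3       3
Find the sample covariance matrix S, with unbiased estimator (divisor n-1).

Step 1 — column means:
  mean(X_1) = (8 + 8 + 2 + 2) / 4 = 20/4 = 5
  mean(X_2) = (3 + 5 + 2 + 3) / 4 = 13/4 = 3.25
  mean(X_3) = (6 + 7 + 7 + 3) / 4 = 23/4 = 5.75

Step 2 — sample covariance S[i,j] = (1/(n-1)) · Σ_k (x_{k,i} - mean_i) · (x_{k,j} - mean_j), with n-1 = 3.
  S[X_1,X_1] = ((3)·(3) + (3)·(3) + (-3)·(-3) + (-3)·(-3)) / 3 = 36/3 = 12
  S[X_1,X_2] = ((3)·(-0.25) + (3)·(1.75) + (-3)·(-1.25) + (-3)·(-0.25)) / 3 = 9/3 = 3
  S[X_1,X_3] = ((3)·(0.25) + (3)·(1.25) + (-3)·(1.25) + (-3)·(-2.75)) / 3 = 9/3 = 3
  S[X_2,X_2] = ((-0.25)·(-0.25) + (1.75)·(1.75) + (-1.25)·(-1.25) + (-0.25)·(-0.25)) / 3 = 4.75/3 = 1.5833
  S[X_2,X_3] = ((-0.25)·(0.25) + (1.75)·(1.25) + (-1.25)·(1.25) + (-0.25)·(-2.75)) / 3 = 1.25/3 = 0.4167
  S[X_3,X_3] = ((0.25)·(0.25) + (1.25)·(1.25) + (1.25)·(1.25) + (-2.75)·(-2.75)) / 3 = 10.75/3 = 3.5833

S is symmetric (S[j,i] = S[i,j]). Assembling:

S = [[12, 3, 3],
 [3, 1.5833, 0.4167],
 [3, 0.4167, 3.5833]]


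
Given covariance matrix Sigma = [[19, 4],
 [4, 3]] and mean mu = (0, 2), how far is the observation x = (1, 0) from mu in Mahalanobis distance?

Step 1 — centre the observation: (x - mu) = (1, -2).

Step 2 — invert Sigma. det(Sigma) = 19·3 - (4)² = 41.
  Sigma^{-1} = (1/det) · [[d, -b], [-b, a]] = [[0.0732, -0.0976],
 [-0.0976, 0.4634]].

Step 3 — form the quadratic (x - mu)^T · Sigma^{-1} · (x - mu):
  Sigma^{-1} · (x - mu) = (0.2683, -1.0244).
  (x - mu)^T · [Sigma^{-1} · (x - mu)] = (1)·(0.2683) + (-2)·(-1.0244) = 2.3171.

Step 4 — take square root: d = √(2.3171) ≈ 1.5222.

d(x, mu) = √(2.3171) ≈ 1.5222


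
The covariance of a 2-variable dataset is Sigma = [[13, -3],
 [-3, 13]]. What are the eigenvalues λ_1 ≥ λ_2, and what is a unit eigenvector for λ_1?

Step 1 — characteristic polynomial of 2×2 Sigma:
  det(Sigma - λI) = λ² - trace · λ + det = 0.
  trace = 13 + 13 = 26, det = 13·13 - (-3)² = 160.
Step 2 — discriminant:
  Δ = trace² - 4·det = 676 - 640 = 36.
Step 3 — eigenvalues:
  λ = (trace ± √Δ)/2 = (26 ± 6)/2,
  λ_1 = 16,  λ_2 = 10.

Step 4 — unit eigenvector for λ_1: solve (Sigma - λ_1 I)v = 0. First row:
  (13 - 16)·v_x + (-3)·v_y = 0, i.e. (-3)·v_x + (-3)·v_y = 0,
  so v ∝ (b, λ_1 - a) = (-3, 3); multiply by -1 so the first entry is positive: u = (3, -3).
  ||u|| = √((3)² + (-3)²) = √(18) ≈ 4.2426,
  v_1 = u/||u|| ≈ (0.7071, -0.7071) (||v_1|| = 1).

λ_1 = 16,  λ_2 = 10;  v_1 ≈ (0.7071, -0.7071)


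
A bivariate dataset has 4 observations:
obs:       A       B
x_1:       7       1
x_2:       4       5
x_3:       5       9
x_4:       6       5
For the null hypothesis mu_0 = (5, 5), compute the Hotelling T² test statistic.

Step 1 — sample mean vector:
  mean(A) = (7 + 4 + 5 + 6) / 4 = 22/4 = 5.5
  mean(B) = (1 + 5 + 9 + 5) / 4 = 20/4 = 5
  x̄ = (5.5, 5),  deviation x̄ - mu_0 = (5.5, 5) - (5, 5) = (0.5, 0).

Step 2 — sample covariance matrix, S[i,j] = (1/(n-1)) · Σ_k (x_{k,i} - mean_i) · (x_{k,j} - mean_j), divisor n-1 = 3:
  S[A,A] = ((1.5)·(1.5) + (-1.5)·(-1.5) + (-0.5)·(-0.5) + (0.5)·(0.5)) / 3 = 5/3 = 1.6667
  S[A,B] = ((1.5)·(-4) + (-1.5)·(0) + (-0.5)·(4) + (0.5)·(0)) / 3 = -8/3 = -2.6667
  S[B,B] = ((-4)·(-4) + (0)·(0) + (4)·(4) + (0)·(0)) / 3 = 32/3 = 10.6667
  S = [[1.6667, -2.6667],
 [-2.6667, 10.6667]].

Step 3 — invert S. det(S) = 1.6667·10.6667 - (-2.6667)² = 10.6667.
  S^{-1} = (1/det) · [[d, -b], [-b, a]] = [[1, 0.25],
 [0.25, 0.1562]].

Step 4 — quadratic form (x̄ - mu_0)^T · S^{-1} · (x̄ - mu_0):
  S^{-1} · (x̄ - mu_0) = (0.5, 0.125),
  (x̄ - mu_0)^T · [...] = (0.5)·(0.5) + (0)·(0.125) = 0.25.

Step 5 — scale by n: T² = 4 · 0.25 = 1.

T² ≈ 1


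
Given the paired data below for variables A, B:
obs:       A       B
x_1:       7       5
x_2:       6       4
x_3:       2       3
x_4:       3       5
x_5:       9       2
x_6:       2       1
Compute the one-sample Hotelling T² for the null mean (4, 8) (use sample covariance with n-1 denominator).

Step 1 — sample mean vector:
  mean(A) = (7 + 6 + 2 + 3 + 9 + 2) / 6 = 29/6 = 4.8333
  mean(B) = (5 + 4 + 3 + 5 + 2 + 1) / 6 = 20/6 = 3.3333
  x̄ = (4.8333, 3.3333),  deviation x̄ - mu_0 = (4.8333, 3.3333) - (4, 8) = (0.8333, -4.6667).

Step 2 — sample covariance matrix, S[i,j] = (1/(n-1)) · Σ_k (x_{k,i} - mean_i) · (x_{k,j} - mean_j), divisor n-1 = 5:
  S[A,A] = ((2.1667)·(2.1667) + (1.1667)·(1.1667) + (-2.8333)·(-2.8333) + (-1.8333)·(-1.8333) + (4.1667)·(4.1667) + (-2.8333)·(-2.8333)) / 5 = 42.8333/5 = 8.5667
  S[A,B] = ((2.1667)·(1.6667) + (1.1667)·(0.6667) + (-2.8333)·(-0.3333) + (-1.8333)·(1.6667) + (4.1667)·(-1.3333) + (-2.8333)·(-2.3333)) / 5 = 3.3333/5 = 0.6667
  S[B,B] = ((1.6667)·(1.6667) + (0.6667)·(0.6667) + (-0.3333)·(-0.3333) + (1.6667)·(1.6667) + (-1.3333)·(-1.3333) + (-2.3333)·(-2.3333)) / 5 = 13.3333/5 = 2.6667
  S = [[8.5667, 0.6667],
 [0.6667, 2.6667]].

Step 3 — invert S. det(S) = 8.5667·2.6667 - (0.6667)² = 22.4.
  S^{-1} = (1/det) · [[d, -b], [-b, a]] = [[0.119, -0.0298],
 [-0.0298, 0.3824]].

Step 4 — quadratic form (x̄ - mu_0)^T · S^{-1} · (x̄ - mu_0):
  S^{-1} · (x̄ - mu_0) = (0.2381, -1.8095),
  (x̄ - mu_0)^T · [...] = (0.8333)·(0.2381) + (-4.6667)·(-1.8095) = 8.6429.

Step 5 — scale by n: T² = 6 · 8.6429 = 51.8571.

T² ≈ 51.8571


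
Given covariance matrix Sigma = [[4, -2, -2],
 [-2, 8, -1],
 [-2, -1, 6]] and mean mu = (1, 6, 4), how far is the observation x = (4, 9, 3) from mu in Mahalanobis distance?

Step 1 — centre the observation: (x - mu) = (3, 3, -1).

Step 2 — invert Sigma (cofactor / det for 3×3, or solve directly):
  Sigma^{-1} = [[0.379, 0.1129, 0.1452],
 [0.1129, 0.1613, 0.0645],
 [0.1452, 0.0645, 0.2258]].

Step 3 — form the quadratic (x - mu)^T · Sigma^{-1} · (x - mu):
  Sigma^{-1} · (x - mu) = (1.3306, 0.7581, 0.4032).
  (x - mu)^T · [Sigma^{-1} · (x - mu)] = (3)·(1.3306) + (3)·(0.7581) + (-1)·(0.4032) = 5.8629.

Step 4 — take square root: d = √(5.8629) ≈ 2.4213.

d(x, mu) = √(5.8629) ≈ 2.4213


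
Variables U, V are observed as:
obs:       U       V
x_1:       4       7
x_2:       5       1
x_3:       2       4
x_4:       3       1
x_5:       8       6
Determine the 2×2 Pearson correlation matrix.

Step 1 — column means:
  mean(U) = (4 + 5 + 2 + 3 + 8) / 5 = 22/5 = 4.4
  mean(V) = (7 + 1 + 4 + 1 + 6) / 5 = 19/5 = 3.8

Step 2 — sample variances and covariances s[i,j] = (1/(n-1)) · Σ_k (x_{k,i} - mean_i) · (x_{k,j} - mean_j), with n-1 = 4:
  s[U,U] = ((-0.4)·(-0.4) + (0.6)·(0.6) + (-2.4)·(-2.4) + (-1.4)·(-1.4) + (3.6)·(3.6)) / 4 = 21.2/4 = 5.3
  s[U,V] = ((-0.4)·(3.2) + (0.6)·(-2.8) + (-2.4)·(0.2) + (-1.4)·(-2.8) + (3.6)·(2.2)) / 4 = 8.4/4 = 2.1
  s[V,V] = ((3.2)·(3.2) + (-2.8)·(-2.8) + (0.2)·(0.2) + (-2.8)·(-2.8) + (2.2)·(2.2)) / 4 = 30.8/4 = 7.7
  Sample standard deviations s_i = √(s[i,i]):
  s(U) = √(5.3) = 2.3022
  s(V) = √(7.7) = 2.7749

Step 3 — r_{ij} = s_{ij} / (s_i · s_j):
  r[U,U] = 1 (diagonal).
  r[U,V] = 2.1 / (2.3022 · 2.7749) = 2.1 / 6.3883 = 0.3287
  r[V,V] = 1 (diagonal).

R is symmetric with unit diagonal. Assembling:

R = [[1, 0.3287],
 [0.3287, 1]]


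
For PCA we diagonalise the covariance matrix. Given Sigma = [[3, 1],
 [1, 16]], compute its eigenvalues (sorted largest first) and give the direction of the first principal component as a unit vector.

Step 1 — characteristic polynomial of 2×2 Sigma:
  det(Sigma - λI) = λ² - trace · λ + det = 0.
  trace = 3 + 16 = 19, det = 3·16 - (1)² = 47.
Step 2 — discriminant:
  Δ = trace² - 4·det = 361 - 188 = 173.
Step 3 — eigenvalues:
  λ = (trace ± √Δ)/2 = (19 ± 13.1529)/2,
  λ_1 = 16.0765,  λ_2 = 2.9235.

Step 4 — unit eigenvector for λ_1: solve (Sigma - λ_1 I)v = 0. First row:
  (3 - 16.0765)·v_x + (1)·v_y = 0, i.e. (-13.0765)·v_x + (1)·v_y = 0,
  so v ∝ (b, λ_1 - a) = (1, 13.0765) = u.
  ||u|| = √((1)² + (13.0765)²) = √(171.9942) ≈ 13.1147,
  v_1 = u/||u|| ≈ (0.0763, 0.9971) (||v_1|| = 1).

λ_1 = 16.0765,  λ_2 = 2.9235;  v_1 ≈ (0.0763, 0.9971)


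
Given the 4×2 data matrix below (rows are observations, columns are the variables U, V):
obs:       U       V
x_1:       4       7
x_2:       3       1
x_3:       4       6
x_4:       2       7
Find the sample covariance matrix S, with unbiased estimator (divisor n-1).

Step 1 — column means:
  mean(U) = (4 + 3 + 4 + 2) / 4 = 13/4 = 3.25
  mean(V) = (7 + 1 + 6 + 7) / 4 = 21/4 = 5.25

Step 2 — sample covariance S[i,j] = (1/(n-1)) · Σ_k (x_{k,i} - mean_i) · (x_{k,j} - mean_j), with n-1 = 3.
  S[U,U] = ((0.75)·(0.75) + (-0.25)·(-0.25) + (0.75)·(0.75) + (-1.25)·(-1.25)) / 3 = 2.75/3 = 0.9167
  S[U,V] = ((0.75)·(1.75) + (-0.25)·(-4.25) + (0.75)·(0.75) + (-1.25)·(1.75)) / 3 = 0.75/3 = 0.25
  S[V,V] = ((1.75)·(1.75) + (-4.25)·(-4.25) + (0.75)·(0.75) + (1.75)·(1.75)) / 3 = 24.75/3 = 8.25

S is symmetric (S[j,i] = S[i,j]). Assembling:

S = [[0.9167, 0.25],
 [0.25, 8.25]]


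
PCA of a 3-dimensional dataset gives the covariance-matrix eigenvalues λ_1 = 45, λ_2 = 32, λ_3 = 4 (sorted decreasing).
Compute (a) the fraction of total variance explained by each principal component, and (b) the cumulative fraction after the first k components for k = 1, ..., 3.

Step 1 — total variance = trace(Sigma) = Σ λ_i = 45 + 32 + 4 = 81.

Step 2 — fraction explained by component i = λ_i / Σ λ:
  PC1: 45/81 = 0.5556
  PC2: 32/81 = 0.3951
  PC3: 4/81 = 0.0494

Step 3 — cumulative fraction after k components = (λ_1 + ... + λ_k) / Σ λ:
  k = 1: 45/81 = 0.5556
  k = 2: (45 + 32)/81 = 77/81 = 0.9506
  k = 3: (45 + 32 + 4)/81 = 81/81 = 1

Summary (fraction, with percent):

explained: PC1 0.5556 (55.56%), PC2 0.3951 (39.51%), PC3 0.0494 (4.94%);  cumulative: 0.5556, 0.9506, 1


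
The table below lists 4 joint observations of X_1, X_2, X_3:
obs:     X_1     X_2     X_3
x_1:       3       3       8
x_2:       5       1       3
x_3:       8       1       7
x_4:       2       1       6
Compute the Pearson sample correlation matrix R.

Step 1 — column means:
  mean(X_1) = (3 + 5 + 8 + 2) / 4 = 18/4 = 4.5
  mean(X_2) = (3 + 1 + 1 + 1) / 4 = 6/4 = 1.5
  mean(X_3) = (8 + 3 + 7 + 6) / 4 = 24/4 = 6

Step 2 — sample variances and covariances s[i,j] = (1/(n-1)) · Σ_k (x_{k,i} - mean_i) · (x_{k,j} - mean_j), with n-1 = 3:
  s[X_1,X_1] = ((-1.5)·(-1.5) + (0.5)·(0.5) + (3.5)·(3.5) + (-2.5)·(-2.5)) / 3 = 21/3 = 7
  s[X_1,X_2] = ((-1.5)·(1.5) + (0.5)·(-0.5) + (3.5)·(-0.5) + (-2.5)·(-0.5)) / 3 = -3/3 = -1
  s[X_1,X_3] = ((-1.5)·(2) + (0.5)·(-3) + (3.5)·(1) + (-2.5)·(0)) / 3 = -1/3 = -0.3333
  s[X_2,X_2] = ((1.5)·(1.5) + (-0.5)·(-0.5) + (-0.5)·(-0.5) + (-0.5)·(-0.5)) / 3 = 3/3 = 1
  s[X_2,X_3] = ((1.5)·(2) + (-0.5)·(-3) + (-0.5)·(1) + (-0.5)·(0)) / 3 = 4/3 = 1.3333
  s[X_3,X_3] = ((2)·(2) + (-3)·(-3) + (1)·(1) + (0)·(0)) / 3 = 14/3 = 4.6667
  Sample standard deviations s_i = √(s[i,i]):
  s(X_1) = √(7) = 2.6458
  s(X_2) = √(1) = 1
  s(X_3) = √(4.6667) = 2.1602

Step 3 — r_{ij} = s_{ij} / (s_i · s_j):
  r[X_1,X_1] = 1 (diagonal).
  r[X_1,X_2] = -1 / (2.6458 · 1) = -1 / 2.6458 = -0.378
  r[X_1,X_3] = -0.3333 / (2.6458 · 2.1602) = -0.3333 / 5.7155 = -0.0583
  r[X_2,X_2] = 1 (diagonal).
  r[X_2,X_3] = 1.3333 / (1 · 2.1602) = 1.3333 / 2.1602 = 0.6172
  r[X_3,X_3] = 1 (diagonal).

R is symmetric with unit diagonal. Assembling:

R = [[1, -0.378, -0.0583],
 [-0.378, 1, 0.6172],
 [-0.0583, 0.6172, 1]]


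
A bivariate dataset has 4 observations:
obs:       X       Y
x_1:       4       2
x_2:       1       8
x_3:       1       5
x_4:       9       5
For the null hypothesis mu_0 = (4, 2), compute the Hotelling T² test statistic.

Step 1 — sample mean vector:
  mean(X) = (4 + 1 + 1 + 9) / 4 = 15/4 = 3.75
  mean(Y) = (2 + 8 + 5 + 5) / 4 = 20/4 = 5
  x̄ = (3.75, 5),  deviation x̄ - mu_0 = (3.75, 5) - (4, 2) = (-0.25, 3).

Step 2 — sample covariance matrix, S[i,j] = (1/(n-1)) · Σ_k (x_{k,i} - mean_i) · (x_{k,j} - mean_j), divisor n-1 = 3:
  S[X,X] = ((0.25)·(0.25) + (-2.75)·(-2.75) + (-2.75)·(-2.75) + (5.25)·(5.25)) / 3 = 42.75/3 = 14.25
  S[X,Y] = ((0.25)·(-3) + (-2.75)·(3) + (-2.75)·(0) + (5.25)·(0)) / 3 = -9/3 = -3
  S[Y,Y] = ((-3)·(-3) + (3)·(3) + (0)·(0) + (0)·(0)) / 3 = 18/3 = 6
  S = [[14.25, -3],
 [-3, 6]].

Step 3 — invert S. det(S) = 14.25·6 - (-3)² = 76.5.
  S^{-1} = (1/det) · [[d, -b], [-b, a]] = [[0.0784, 0.0392],
 [0.0392, 0.1863]].

Step 4 — quadratic form (x̄ - mu_0)^T · S^{-1} · (x̄ - mu_0):
  S^{-1} · (x̄ - mu_0) = (0.098, 0.549),
  (x̄ - mu_0)^T · [...] = (-0.25)·(0.098) + (3)·(0.549) = 1.6225.

Step 5 — scale by n: T² = 4 · 1.6225 = 6.4902.

T² ≈ 6.4902


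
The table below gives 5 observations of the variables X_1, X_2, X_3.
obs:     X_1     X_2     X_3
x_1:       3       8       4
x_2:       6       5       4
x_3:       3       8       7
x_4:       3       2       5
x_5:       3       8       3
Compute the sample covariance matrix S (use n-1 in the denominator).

Step 1 — column means:
  mean(X_1) = (3 + 6 + 3 + 3 + 3) / 5 = 18/5 = 3.6
  mean(X_2) = (8 + 5 + 8 + 2 + 8) / 5 = 31/5 = 6.2
  mean(X_3) = (4 + 4 + 7 + 5 + 3) / 5 = 23/5 = 4.6

Step 2 — sample covariance S[i,j] = (1/(n-1)) · Σ_k (x_{k,i} - mean_i) · (x_{k,j} - mean_j), with n-1 = 4.
  S[X_1,X_1] = ((-0.6)·(-0.6) + (2.4)·(2.4) + (-0.6)·(-0.6) + (-0.6)·(-0.6) + (-0.6)·(-0.6)) / 4 = 7.2/4 = 1.8
  S[X_1,X_2] = ((-0.6)·(1.8) + (2.4)·(-1.2) + (-0.6)·(1.8) + (-0.6)·(-4.2) + (-0.6)·(1.8)) / 4 = -3.6/4 = -0.9
  S[X_1,X_3] = ((-0.6)·(-0.6) + (2.4)·(-0.6) + (-0.6)·(2.4) + (-0.6)·(0.4) + (-0.6)·(-1.6)) / 4 = -1.8/4 = -0.45
  S[X_2,X_2] = ((1.8)·(1.8) + (-1.2)·(-1.2) + (1.8)·(1.8) + (-4.2)·(-4.2) + (1.8)·(1.8)) / 4 = 28.8/4 = 7.2
  S[X_2,X_3] = ((1.8)·(-0.6) + (-1.2)·(-0.6) + (1.8)·(2.4) + (-4.2)·(0.4) + (1.8)·(-1.6)) / 4 = -0.6/4 = -0.15
  S[X_3,X_3] = ((-0.6)·(-0.6) + (-0.6)·(-0.6) + (2.4)·(2.4) + (0.4)·(0.4) + (-1.6)·(-1.6)) / 4 = 9.2/4 = 2.3

S is symmetric (S[j,i] = S[i,j]). Assembling:

S = [[1.8, -0.9, -0.45],
 [-0.9, 7.2, -0.15],
 [-0.45, -0.15, 2.3]]


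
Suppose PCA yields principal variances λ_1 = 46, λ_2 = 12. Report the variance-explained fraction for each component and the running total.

Step 1 — total variance = trace(Sigma) = Σ λ_i = 46 + 12 = 58.

Step 2 — fraction explained by component i = λ_i / Σ λ:
  PC1: 46/58 = 0.7931
  PC2: 12/58 = 0.2069

Step 3 — cumulative fraction after k components = (λ_1 + ... + λ_k) / Σ λ:
  k = 1: 46/58 = 0.7931
  k = 2: (46 + 12)/58 = 58/58 = 1

Summary (fraction, with percent):

explained: PC1 0.7931 (79.31%), PC2 0.2069 (20.69%);  cumulative: 0.7931, 1


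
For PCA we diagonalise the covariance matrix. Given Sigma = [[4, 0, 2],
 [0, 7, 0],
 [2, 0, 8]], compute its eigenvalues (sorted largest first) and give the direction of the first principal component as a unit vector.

Step 1 — characteristic polynomial p(λ) = det(λI - Sigma) = λ³ - tr·λ² + c_1·λ - det, where tr = trace, c_1 = sum of the principal 2×2 minors, det = det(Sigma):
  tr = 4 + 7 + 8 = 19,
  c_1 = (4·7 - (0)²) + (4·8 - (2)²) + (7·8 - (0)²) = 28 + 28 + 56 = 112,
  det = 4·(7·8 - (0)²) - (0)·((0)·8 - (0)·(2)) + (2)·((0)·(0) - 7·(2)) = 4·(56) - (0)·(0) + (2)·(-14) = 196.
  So p(λ) = λ³ - 19λ² + 112λ - 196.
Step 2 — look for an integer root (rational root theorem: any rational root is an integer divisor of 196). Testing λ = 7:
  p(7) = 343 - 931 + 784 - 196 = 0  ✓
  Dividing out (λ - 7): p(λ) = (λ - 7)(λ² - 12λ + 28).
Step 3 — remaining eigenvalues from the quadratic λ² - 12λ + 28 = 0:
  Δ = 12² - 4·28 = 144 - 112 = 32,  λ = (12 ± √32)/2 = (12 ± 5.6569)/2 ≈ 8.8284 or 3.1716.
  Sorted: λ_1 = 8.8284,  λ_2 = 7,  λ_3 = 3.1716  (check: sum = 19 = tr ✓).

Step 4 — unit eigenvector for λ_1 ≈ 8.8284: v spans the null space of (Sigma - λ_1 I), whose rows are
  r_1 = (-4.8284, 0, 2),  r_2 = (0, -1.8284, 0),  r_3 = (2, 0, -0.8284).
  v is orthogonal to every row, so take v ∝ r_1 × r_2 = ((0)·(0) - (2)·(-1.8284), (2)·(0) - (-4.8284)·(0), (-4.8284)·(-1.8284) - (0)·(0)) ≈ (3.6569, 0, 8.8284).
  Let u = (3.6569, 0, 8.8284).
  ||u|| = √((3.6569)² + (0)² + (8.8284)²) = √(91.3137) ≈ 9.5558,  v_1 = u/||u|| ≈ (0.3827, 0, 0.9239) (||v_1|| = 1).

λ_1 = 8.8284,  λ_2 = 7,  λ_3 = 3.1716;  v_1 ≈ (0.3827, 0, 0.9239)


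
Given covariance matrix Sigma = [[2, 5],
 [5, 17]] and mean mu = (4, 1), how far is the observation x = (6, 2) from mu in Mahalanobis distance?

Step 1 — centre the observation: (x - mu) = (2, 1).

Step 2 — invert Sigma. det(Sigma) = 2·17 - (5)² = 9.
  Sigma^{-1} = (1/det) · [[d, -b], [-b, a]] = [[1.8889, -0.5556],
 [-0.5556, 0.2222]].

Step 3 — form the quadratic (x - mu)^T · Sigma^{-1} · (x - mu):
  Sigma^{-1} · (x - mu) = (3.2222, -0.8889).
  (x - mu)^T · [Sigma^{-1} · (x - mu)] = (2)·(3.2222) + (1)·(-0.8889) = 5.5556.

Step 4 — take square root: d = √(5.5556) ≈ 2.357.

d(x, mu) = √(5.5556) ≈ 2.357


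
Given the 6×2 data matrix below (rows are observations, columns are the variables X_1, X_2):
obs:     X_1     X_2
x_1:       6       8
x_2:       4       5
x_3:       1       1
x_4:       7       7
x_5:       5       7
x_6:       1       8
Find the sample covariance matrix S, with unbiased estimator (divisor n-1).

Step 1 — column means:
  mean(X_1) = (6 + 4 + 1 + 7 + 5 + 1) / 6 = 24/6 = 4
  mean(X_2) = (8 + 5 + 1 + 7 + 7 + 8) / 6 = 36/6 = 6

Step 2 — sample covariance S[i,j] = (1/(n-1)) · Σ_k (x_{k,i} - mean_i) · (x_{k,j} - mean_j), with n-1 = 5.
  S[X_1,X_1] = ((2)·(2) + (0)·(0) + (-3)·(-3) + (3)·(3) + (1)·(1) + (-3)·(-3)) / 5 = 32/5 = 6.4
  S[X_1,X_2] = ((2)·(2) + (0)·(-1) + (-3)·(-5) + (3)·(1) + (1)·(1) + (-3)·(2)) / 5 = 17/5 = 3.4
  S[X_2,X_2] = ((2)·(2) + (-1)·(-1) + (-5)·(-5) + (1)·(1) + (1)·(1) + (2)·(2)) / 5 = 36/5 = 7.2

S is symmetric (S[j,i] = S[i,j]). Assembling:

S = [[6.4, 3.4],
 [3.4, 7.2]]


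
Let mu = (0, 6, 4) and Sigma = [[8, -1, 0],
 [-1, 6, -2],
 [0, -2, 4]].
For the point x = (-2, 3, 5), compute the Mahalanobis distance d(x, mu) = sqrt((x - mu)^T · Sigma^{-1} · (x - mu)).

Step 1 — centre the observation: (x - mu) = (-2, -3, 1).

Step 2 — invert Sigma (cofactor / det for 3×3, or solve directly):
  Sigma^{-1} = [[0.1282, 0.0256, 0.0128],
 [0.0256, 0.2051, 0.1026],
 [0.0128, 0.1026, 0.3013]].

Step 3 — form the quadratic (x - mu)^T · Sigma^{-1} · (x - mu):
  Sigma^{-1} · (x - mu) = (-0.3205, -0.5641, -0.0321).
  (x - mu)^T · [Sigma^{-1} · (x - mu)] = (-2)·(-0.3205) + (-3)·(-0.5641) + (1)·(-0.0321) = 2.3013.

Step 4 — take square root: d = √(2.3013) ≈ 1.517.

d(x, mu) = √(2.3013) ≈ 1.517


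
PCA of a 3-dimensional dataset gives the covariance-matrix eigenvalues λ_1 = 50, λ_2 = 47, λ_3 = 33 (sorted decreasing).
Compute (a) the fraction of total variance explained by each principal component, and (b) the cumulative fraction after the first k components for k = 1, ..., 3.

Step 1 — total variance = trace(Sigma) = Σ λ_i = 50 + 47 + 33 = 130.

Step 2 — fraction explained by component i = λ_i / Σ λ:
  PC1: 50/130 = 0.3846
  PC2: 47/130 = 0.3615
  PC3: 33/130 = 0.2538

Step 3 — cumulative fraction after k components = (λ_1 + ... + λ_k) / Σ λ:
  k = 1: 50/130 = 0.3846
  k = 2: (50 + 47)/130 = 97/130 = 0.7462
  k = 3: (50 + 47 + 33)/130 = 130/130 = 1

Summary (fraction, with percent):

explained: PC1 0.3846 (38.46%), PC2 0.3615 (36.15%), PC3 0.2538 (25.38%);  cumulative: 0.3846, 0.7462, 1


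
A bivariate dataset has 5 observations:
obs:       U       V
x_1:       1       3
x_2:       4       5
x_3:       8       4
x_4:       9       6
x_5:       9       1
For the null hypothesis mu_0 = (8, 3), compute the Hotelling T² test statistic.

Step 1 — sample mean vector:
  mean(U) = (1 + 4 + 8 + 9 + 9) / 5 = 31/5 = 6.2
  mean(V) = (3 + 5 + 4 + 6 + 1) / 5 = 19/5 = 3.8
  x̄ = (6.2, 3.8),  deviation x̄ - mu_0 = (6.2, 3.8) - (8, 3) = (-1.8, 0.8).

Step 2 — sample covariance matrix, S[i,j] = (1/(n-1)) · Σ_k (x_{k,i} - mean_i) · (x_{k,j} - mean_j), divisor n-1 = 4:
  S[U,U] = ((-5.2)·(-5.2) + (-2.2)·(-2.2) + (1.8)·(1.8) + (2.8)·(2.8) + (2.8)·(2.8)) / 4 = 50.8/4 = 12.7
  S[U,V] = ((-5.2)·(-0.8) + (-2.2)·(1.2) + (1.8)·(0.2) + (2.8)·(2.2) + (2.8)·(-2.8)) / 4 = 0.2/4 = 0.05
  S[V,V] = ((-0.8)·(-0.8) + (1.2)·(1.2) + (0.2)·(0.2) + (2.2)·(2.2) + (-2.8)·(-2.8)) / 4 = 14.8/4 = 3.7
  S = [[12.7, 0.05],
 [0.05, 3.7]].

Step 3 — invert S. det(S) = 12.7·3.7 - (0.05)² = 46.9875.
  S^{-1} = (1/det) · [[d, -b], [-b, a]] = [[0.0787, -0.0011],
 [-0.0011, 0.2703]].

Step 4 — quadratic form (x̄ - mu_0)^T · S^{-1} · (x̄ - mu_0):
  S^{-1} · (x̄ - mu_0) = (-0.1426, 0.2181),
  (x̄ - mu_0)^T · [...] = (-1.8)·(-0.1426) + (0.8)·(0.2181) = 0.4312.

Step 5 — scale by n: T² = 5 · 0.4312 = 2.1559.

T² ≈ 2.1559


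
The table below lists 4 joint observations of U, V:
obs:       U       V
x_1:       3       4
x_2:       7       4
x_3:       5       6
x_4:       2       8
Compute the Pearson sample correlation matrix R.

Step 1 — column means:
  mean(U) = (3 + 7 + 5 + 2) / 4 = 17/4 = 4.25
  mean(V) = (4 + 4 + 6 + 8) / 4 = 22/4 = 5.5

Step 2 — sample variances and covariances s[i,j] = (1/(n-1)) · Σ_k (x_{k,i} - mean_i) · (x_{k,j} - mean_j), with n-1 = 3:
  s[U,U] = ((-1.25)·(-1.25) + (2.75)·(2.75) + (0.75)·(0.75) + (-2.25)·(-2.25)) / 3 = 14.75/3 = 4.9167
  s[U,V] = ((-1.25)·(-1.5) + (2.75)·(-1.5) + (0.75)·(0.5) + (-2.25)·(2.5)) / 3 = -7.5/3 = -2.5
  s[V,V] = ((-1.5)·(-1.5) + (-1.5)·(-1.5) + (0.5)·(0.5) + (2.5)·(2.5)) / 3 = 11/3 = 3.6667
  Sample standard deviations s_i = √(s[i,i]):
  s(U) = √(4.9167) = 2.2174
  s(V) = √(3.6667) = 1.9149

Step 3 — r_{ij} = s_{ij} / (s_i · s_j):
  r[U,U] = 1 (diagonal).
  r[U,V] = -2.5 / (2.2174 · 1.9149) = -2.5 / 4.2459 = -0.5888
  r[V,V] = 1 (diagonal).

R is symmetric with unit diagonal. Assembling:

R = [[1, -0.5888],
 [-0.5888, 1]]


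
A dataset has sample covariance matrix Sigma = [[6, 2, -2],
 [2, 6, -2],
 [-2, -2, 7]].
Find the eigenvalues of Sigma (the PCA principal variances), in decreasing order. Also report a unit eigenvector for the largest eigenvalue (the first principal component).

Step 1 — characteristic polynomial p(λ) = det(λI - Sigma) = λ³ - tr·λ² + c_1·λ - det, where tr = trace, c_1 = sum of the principal 2×2 minors, det = det(Sigma):
  tr = 6 + 6 + 7 = 19,
  c_1 = (6·6 - (2)²) + (6·7 - (-2)²) + (6·7 - (-2)²) = 32 + 38 + 38 = 108,
  det = 6·(6·7 - (-2)²) - (2)·((2)·7 - (-2)·(-2)) + (-2)·((2)·(-2) - 6·(-2)) = 6·(38) - (2)·(10) + (-2)·(8) = 192.
  So p(λ) = λ³ - 19λ² + 108λ - 192.
Step 2 — look for an integer root (rational root theorem: any rational root is an integer divisor of 192). Testing λ = 4:
  p(4) = 64 - 304 + 432 - 192 = 0  ✓
  Dividing out (λ - 4): p(λ) = (λ - 4)(λ² - 15λ + 48).
Step 3 — remaining eigenvalues from the quadratic λ² - 15λ + 48 = 0:
  Δ = 15² - 4·48 = 225 - 192 = 33,  λ = (15 ± √33)/2 = (15 ± 5.7446)/2 ≈ 10.3723 or 4.6277.
  Sorted: λ_1 = 10.3723,  λ_2 = 4.6277,  λ_3 = 4  (check: sum = 19 = tr ✓).

Step 4 — unit eigenvector for λ_1 ≈ 10.3723: v spans the null space of (Sigma - λ_1 I), whose rows are
  r_1 = (-4.3723, 2, -2),  r_2 = (2, -4.3723, -2),  r_3 = (-2, -2, -3.3723).
  v is orthogonal to every row, so take v ∝ r_1 × r_2 = ((2)·(-2) - (-2)·(-4.3723), (-2)·(2) - (-4.3723)·(-2), (-4.3723)·(-4.3723) - (2)·(2)) ≈ (-12.7446, -12.7446, 15.1168).
  Rescale (multiply by -1 so the first nonzero entry is positive): u = (12.7446, 12.7446, -15.1168).
  ||u|| = √((12.7446)² + (12.7446)² + (-15.1168)²) = √(553.3667) ≈ 23.5237,  v_1 = u/||u|| ≈ (0.5418, 0.5418, -0.6426) (||v_1|| = 1).

λ_1 = 10.3723,  λ_2 = 4.6277,  λ_3 = 4;  v_1 ≈ (0.5418, 0.5418, -0.6426)


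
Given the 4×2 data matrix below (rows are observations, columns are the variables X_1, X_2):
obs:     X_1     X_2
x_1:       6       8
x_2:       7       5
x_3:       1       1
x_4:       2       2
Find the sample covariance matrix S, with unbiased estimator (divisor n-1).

Step 1 — column means:
  mean(X_1) = (6 + 7 + 1 + 2) / 4 = 16/4 = 4
  mean(X_2) = (8 + 5 + 1 + 2) / 4 = 16/4 = 4

Step 2 — sample covariance S[i,j] = (1/(n-1)) · Σ_k (x_{k,i} - mean_i) · (x_{k,j} - mean_j), with n-1 = 3.
  S[X_1,X_1] = ((2)·(2) + (3)·(3) + (-3)·(-3) + (-2)·(-2)) / 3 = 26/3 = 8.6667
  S[X_1,X_2] = ((2)·(4) + (3)·(1) + (-3)·(-3) + (-2)·(-2)) / 3 = 24/3 = 8
  S[X_2,X_2] = ((4)·(4) + (1)·(1) + (-3)·(-3) + (-2)·(-2)) / 3 = 30/3 = 10

S is symmetric (S[j,i] = S[i,j]). Assembling:

S = [[8.6667, 8],
 [8, 10]]


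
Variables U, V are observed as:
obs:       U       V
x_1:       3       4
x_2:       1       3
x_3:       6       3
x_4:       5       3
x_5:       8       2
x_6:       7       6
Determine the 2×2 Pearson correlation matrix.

Step 1 — column means:
  mean(U) = (3 + 1 + 6 + 5 + 8 + 7) / 6 = 30/6 = 5
  mean(V) = (4 + 3 + 3 + 3 + 2 + 6) / 6 = 21/6 = 3.5

Step 2 — sample variances and covariances s[i,j] = (1/(n-1)) · Σ_k (x_{k,i} - mean_i) · (x_{k,j} - mean_j), with n-1 = 5:
  s[U,U] = ((-2)·(-2) + (-4)·(-4) + (1)·(1) + (0)·(0) + (3)·(3) + (2)·(2)) / 5 = 34/5 = 6.8
  s[U,V] = ((-2)·(0.5) + (-4)·(-0.5) + (1)·(-0.5) + (0)·(-0.5) + (3)·(-1.5) + (2)·(2.5)) / 5 = 1/5 = 0.2
  s[V,V] = ((0.5)·(0.5) + (-0.5)·(-0.5) + (-0.5)·(-0.5) + (-0.5)·(-0.5) + (-1.5)·(-1.5) + (2.5)·(2.5)) / 5 = 9.5/5 = 1.9
  Sample standard deviations s_i = √(s[i,i]):
  s(U) = √(6.8) = 2.6077
  s(V) = √(1.9) = 1.3784

Step 3 — r_{ij} = s_{ij} / (s_i · s_j):
  r[U,U] = 1 (diagonal).
  r[U,V] = 0.2 / (2.6077 · 1.3784) = 0.2 / 3.5944 = 0.0556
  r[V,V] = 1 (diagonal).

R is symmetric with unit diagonal. Assembling:

R = [[1, 0.0556],
 [0.0556, 1]]


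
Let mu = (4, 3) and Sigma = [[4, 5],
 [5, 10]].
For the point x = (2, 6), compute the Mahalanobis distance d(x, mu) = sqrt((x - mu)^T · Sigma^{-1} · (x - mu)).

Step 1 — centre the observation: (x - mu) = (-2, 3).

Step 2 — invert Sigma. det(Sigma) = 4·10 - (5)² = 15.
  Sigma^{-1} = (1/det) · [[d, -b], [-b, a]] = [[0.6667, -0.3333],
 [-0.3333, 0.2667]].

Step 3 — form the quadratic (x - mu)^T · Sigma^{-1} · (x - mu):
  Sigma^{-1} · (x - mu) = (-2.3333, 1.4667).
  (x - mu)^T · [Sigma^{-1} · (x - mu)] = (-2)·(-2.3333) + (3)·(1.4667) = 9.0667.

Step 4 — take square root: d = √(9.0667) ≈ 3.0111.

d(x, mu) = √(9.0667) ≈ 3.0111


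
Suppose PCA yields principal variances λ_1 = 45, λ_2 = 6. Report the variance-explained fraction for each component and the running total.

Step 1 — total variance = trace(Sigma) = Σ λ_i = 45 + 6 = 51.

Step 2 — fraction explained by component i = λ_i / Σ λ:
  PC1: 45/51 = 0.8824
  PC2: 6/51 = 0.1176

Step 3 — cumulative fraction after k components = (λ_1 + ... + λ_k) / Σ λ:
  k = 1: 45/51 = 0.8824
  k = 2: (45 + 6)/51 = 51/51 = 1

Summary (fraction, with percent):

explained: PC1 0.8824 (88.24%), PC2 0.1176 (11.76%);  cumulative: 0.8824, 1


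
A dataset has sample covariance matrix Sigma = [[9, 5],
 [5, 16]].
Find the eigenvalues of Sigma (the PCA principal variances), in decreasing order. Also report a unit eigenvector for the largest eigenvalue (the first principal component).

Step 1 — characteristic polynomial of 2×2 Sigma:
  det(Sigma - λI) = λ² - trace · λ + det = 0.
  trace = 9 + 16 = 25, det = 9·16 - (5)² = 119.
Step 2 — discriminant:
  Δ = trace² - 4·det = 625 - 476 = 149.
Step 3 — eigenvalues:
  λ = (trace ± √Δ)/2 = (25 ± 12.2066)/2,
  λ_1 = 18.6033,  λ_2 = 6.3967.

Step 4 — unit eigenvector for λ_1: solve (Sigma - λ_1 I)v = 0. First row:
  (9 - 18.6033)·v_x + (5)·v_y = 0, i.e. (-9.6033)·v_x + (5)·v_y = 0,
  so v ∝ (b, λ_1 - a) = (5, 9.6033) = u.
  ||u|| = √((5)² + (9.6033)²) = √(117.2229) ≈ 10.827,
  v_1 = u/||u|| ≈ (0.4618, 0.887) (||v_1|| = 1).

λ_1 = 18.6033,  λ_2 = 6.3967;  v_1 ≈ (0.4618, 0.887)


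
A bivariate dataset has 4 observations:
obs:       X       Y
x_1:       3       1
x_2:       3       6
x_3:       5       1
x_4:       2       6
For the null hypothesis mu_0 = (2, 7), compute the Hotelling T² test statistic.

Step 1 — sample mean vector:
  mean(X) = (3 + 3 + 5 + 2) / 4 = 13/4 = 3.25
  mean(Y) = (1 + 6 + 1 + 6) / 4 = 14/4 = 3.5
  x̄ = (3.25, 3.5),  deviation x̄ - mu_0 = (3.25, 3.5) - (2, 7) = (1.25, -3.5).

Step 2 — sample covariance matrix, S[i,j] = (1/(n-1)) · Σ_k (x_{k,i} - mean_i) · (x_{k,j} - mean_j), divisor n-1 = 3:
  S[X,X] = ((-0.25)·(-0.25) + (-0.25)·(-0.25) + (1.75)·(1.75) + (-1.25)·(-1.25)) / 3 = 4.75/3 = 1.5833
  S[X,Y] = ((-0.25)·(-2.5) + (-0.25)·(2.5) + (1.75)·(-2.5) + (-1.25)·(2.5)) / 3 = -7.5/3 = -2.5
  S[Y,Y] = ((-2.5)·(-2.5) + (2.5)·(2.5) + (-2.5)·(-2.5) + (2.5)·(2.5)) / 3 = 25/3 = 8.3333
  S = [[1.5833, -2.5],
 [-2.5, 8.3333]].

Step 3 — invert S. det(S) = 1.5833·8.3333 - (-2.5)² = 6.9444.
  S^{-1} = (1/det) · [[d, -b], [-b, a]] = [[1.2, 0.36],
 [0.36, 0.228]].

Step 4 — quadratic form (x̄ - mu_0)^T · S^{-1} · (x̄ - mu_0):
  S^{-1} · (x̄ - mu_0) = (0.24, -0.348),
  (x̄ - mu_0)^T · [...] = (1.25)·(0.24) + (-3.5)·(-0.348) = 1.518.

Step 5 — scale by n: T² = 4 · 1.518 = 6.072.

T² ≈ 6.072


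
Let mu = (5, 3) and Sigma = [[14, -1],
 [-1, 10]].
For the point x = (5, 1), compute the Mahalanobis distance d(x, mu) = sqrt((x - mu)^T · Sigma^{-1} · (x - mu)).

Step 1 — centre the observation: (x - mu) = (0, -2).

Step 2 — invert Sigma. det(Sigma) = 14·10 - (-1)² = 139.
  Sigma^{-1} = (1/det) · [[d, -b], [-b, a]] = [[0.0719, 0.0072],
 [0.0072, 0.1007]].

Step 3 — form the quadratic (x - mu)^T · Sigma^{-1} · (x - mu):
  Sigma^{-1} · (x - mu) = (-0.0144, -0.2014).
  (x - mu)^T · [Sigma^{-1} · (x - mu)] = (0)·(-0.0144) + (-2)·(-0.2014) = 0.4029.

Step 4 — take square root: d = √(0.4029) ≈ 0.6347.

d(x, mu) = √(0.4029) ≈ 0.6347


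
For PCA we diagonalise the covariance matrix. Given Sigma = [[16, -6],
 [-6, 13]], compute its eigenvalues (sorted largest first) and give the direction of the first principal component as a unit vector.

Step 1 — characteristic polynomial of 2×2 Sigma:
  det(Sigma - λI) = λ² - trace · λ + det = 0.
  trace = 16 + 13 = 29, det = 16·13 - (-6)² = 172.
Step 2 — discriminant:
  Δ = trace² - 4·det = 841 - 688 = 153.
Step 3 — eigenvalues:
  λ = (trace ± √Δ)/2 = (29 ± 12.3693)/2,
  λ_1 = 20.6847,  λ_2 = 8.3153.

Step 4 — unit eigenvector for λ_1: solve (Sigma - λ_1 I)v = 0. First row:
  (16 - 20.6847)·v_x + (-6)·v_y = 0, i.e. (-4.6847)·v_x + (-6)·v_y = 0,
  so v ∝ (b, λ_1 - a) = (-6, 4.6847); multiply by -1 so the first entry is positive: u = (6, -4.6847).
  ||u|| = √((6)² + (-4.6847)²) = √(57.946) ≈ 7.6122,
  v_1 = u/||u|| ≈ (0.7882, -0.6154) (||v_1|| = 1).

λ_1 = 20.6847,  λ_2 = 8.3153;  v_1 ≈ (0.7882, -0.6154)


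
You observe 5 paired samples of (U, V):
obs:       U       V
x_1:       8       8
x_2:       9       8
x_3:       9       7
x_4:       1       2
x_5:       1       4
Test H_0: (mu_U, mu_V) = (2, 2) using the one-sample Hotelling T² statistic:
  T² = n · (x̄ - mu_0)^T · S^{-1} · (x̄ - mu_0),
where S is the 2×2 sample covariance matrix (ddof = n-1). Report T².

Step 1 — sample mean vector:
  mean(U) = (8 + 9 + 9 + 1 + 1) / 5 = 28/5 = 5.6
  mean(V) = (8 + 8 + 7 + 2 + 4) / 5 = 29/5 = 5.8
  x̄ = (5.6, 5.8),  deviation x̄ - mu_0 = (5.6, 5.8) - (2, 2) = (3.6, 3.8).

Step 2 — sample covariance matrix, S[i,j] = (1/(n-1)) · Σ_k (x_{k,i} - mean_i) · (x_{k,j} - mean_j), divisor n-1 = 4:
  S[U,U] = ((2.4)·(2.4) + (3.4)·(3.4) + (3.4)·(3.4) + (-4.6)·(-4.6) + (-4.6)·(-4.6)) / 4 = 71.2/4 = 17.8
  S[U,V] = ((2.4)·(2.2) + (3.4)·(2.2) + (3.4)·(1.2) + (-4.6)·(-3.8) + (-4.6)·(-1.8)) / 4 = 42.6/4 = 10.65
  S[V,V] = ((2.2)·(2.2) + (2.2)·(2.2) + (1.2)·(1.2) + (-3.8)·(-3.8) + (-1.8)·(-1.8)) / 4 = 28.8/4 = 7.2
  S = [[17.8, 10.65],
 [10.65, 7.2]].

Step 3 — invert S. det(S) = 17.8·7.2 - (10.65)² = 14.7375.
  S^{-1} = (1/det) · [[d, -b], [-b, a]] = [[0.4885, -0.7226],
 [-0.7226, 1.2078]].

Step 4 — quadratic form (x̄ - mu_0)^T · S^{-1} · (x̄ - mu_0):
  S^{-1} · (x̄ - mu_0) = (-0.9873, 1.9881),
  (x̄ - mu_0)^T · [...] = (3.6)·(-0.9873) + (3.8)·(1.9881) = 4.0007.

Step 5 — scale by n: T² = 5 · 4.0007 = 20.0034.

T² ≈ 20.0034
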